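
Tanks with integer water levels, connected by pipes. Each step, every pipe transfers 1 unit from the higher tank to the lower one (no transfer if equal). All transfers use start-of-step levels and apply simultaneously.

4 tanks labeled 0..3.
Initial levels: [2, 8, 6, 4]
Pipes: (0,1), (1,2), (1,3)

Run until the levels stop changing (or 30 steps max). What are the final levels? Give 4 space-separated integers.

Step 1: flows [1->0,1->2,1->3] -> levels [3 5 7 5]
Step 2: flows [1->0,2->1,1=3] -> levels [4 5 6 5]
Step 3: flows [1->0,2->1,1=3] -> levels [5 5 5 5]
Step 4: flows [0=1,1=2,1=3] -> levels [5 5 5 5]
  -> stable (no change)

Answer: 5 5 5 5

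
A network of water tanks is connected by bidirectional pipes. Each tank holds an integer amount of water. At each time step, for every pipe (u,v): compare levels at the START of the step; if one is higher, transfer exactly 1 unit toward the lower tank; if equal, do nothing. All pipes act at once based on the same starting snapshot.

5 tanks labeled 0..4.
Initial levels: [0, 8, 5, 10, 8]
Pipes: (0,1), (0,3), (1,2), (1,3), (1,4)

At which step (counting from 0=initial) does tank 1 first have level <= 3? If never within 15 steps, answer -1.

Step 1: flows [1->0,3->0,1->2,3->1,1=4] -> levels [2 7 6 8 8]
Step 2: flows [1->0,3->0,1->2,3->1,4->1] -> levels [4 7 7 6 7]
Step 3: flows [1->0,3->0,1=2,1->3,1=4] -> levels [6 5 7 6 7]
Step 4: flows [0->1,0=3,2->1,3->1,4->1] -> levels [5 9 6 5 6]
Step 5: flows [1->0,0=3,1->2,1->3,1->4] -> levels [6 5 7 6 7]
  -> period-2 cycle (repeats step 3); tank 1 never drops to <=3
Tank 1 never reaches <=3 within 15 steps

Answer: -1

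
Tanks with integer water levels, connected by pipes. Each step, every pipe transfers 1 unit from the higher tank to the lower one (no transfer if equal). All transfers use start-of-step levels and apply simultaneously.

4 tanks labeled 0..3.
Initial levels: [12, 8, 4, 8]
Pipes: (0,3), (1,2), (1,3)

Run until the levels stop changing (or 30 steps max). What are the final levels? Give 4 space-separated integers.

Answer: 9 9 7 7

Derivation:
Step 1: flows [0->3,1->2,1=3] -> levels [11 7 5 9]
Step 2: flows [0->3,1->2,3->1] -> levels [10 7 6 9]
Step 3: flows [0->3,1->2,3->1] -> levels [9 7 7 9]
Step 4: flows [0=3,1=2,3->1] -> levels [9 8 7 8]
Step 5: flows [0->3,1->2,1=3] -> levels [8 7 8 9]
Step 6: flows [3->0,2->1,3->1] -> levels [9 9 7 7]
Step 7: flows [0->3,1->2,1->3] -> levels [8 7 8 9]
  -> period-2 cycle: step 7 state = step 5 state; never stabilizes
  -> state at step 30: (30-5) mod 2 = 1, same as step 6 -> [9 9 7 7]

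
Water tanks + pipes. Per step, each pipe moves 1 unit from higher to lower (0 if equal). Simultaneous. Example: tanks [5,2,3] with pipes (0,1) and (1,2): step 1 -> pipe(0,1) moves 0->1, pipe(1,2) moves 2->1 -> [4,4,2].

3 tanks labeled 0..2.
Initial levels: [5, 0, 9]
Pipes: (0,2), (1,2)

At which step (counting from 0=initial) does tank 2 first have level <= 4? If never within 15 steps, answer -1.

Step 1: flows [2->0,2->1] -> levels [6 1 7]
Step 2: flows [2->0,2->1] -> levels [7 2 5]
Step 3: flows [0->2,2->1] -> levels [6 3 5]
Step 4: flows [0->2,2->1] -> levels [5 4 5]
Step 5: flows [0=2,2->1] -> levels [5 5 4]
Tank 2 first reaches <=4 at step 5

Answer: 5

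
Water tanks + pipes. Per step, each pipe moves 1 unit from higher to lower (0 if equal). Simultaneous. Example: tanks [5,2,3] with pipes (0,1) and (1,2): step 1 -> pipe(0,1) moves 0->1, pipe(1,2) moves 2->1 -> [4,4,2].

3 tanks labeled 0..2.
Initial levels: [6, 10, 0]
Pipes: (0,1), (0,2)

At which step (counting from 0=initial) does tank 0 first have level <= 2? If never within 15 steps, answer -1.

Step 1: flows [1->0,0->2] -> levels [6 9 1]
Step 2: flows [1->0,0->2] -> levels [6 8 2]
Step 3: flows [1->0,0->2] -> levels [6 7 3]
Step 4: flows [1->0,0->2] -> levels [6 6 4]
Step 5: flows [0=1,0->2] -> levels [5 6 5]
Step 6: flows [1->0,0=2] -> levels [6 5 5]
Step 7: flows [0->1,0->2] -> levels [4 6 6]
Step 8: flows [1->0,2->0] -> levels [6 5 5]
  -> period-2 cycle (repeats step 6); tank 0 never drops to <=2
Tank 0 never reaches <=2 within 15 steps

Answer: -1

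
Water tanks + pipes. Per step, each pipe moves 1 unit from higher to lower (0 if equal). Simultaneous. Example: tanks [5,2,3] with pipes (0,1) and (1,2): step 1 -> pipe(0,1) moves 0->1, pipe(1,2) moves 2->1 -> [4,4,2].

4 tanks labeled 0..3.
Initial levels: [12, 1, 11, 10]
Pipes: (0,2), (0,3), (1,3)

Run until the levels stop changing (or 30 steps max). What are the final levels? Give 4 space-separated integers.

Answer: 10 9 8 7

Derivation:
Step 1: flows [0->2,0->3,3->1] -> levels [10 2 12 10]
Step 2: flows [2->0,0=3,3->1] -> levels [11 3 11 9]
Step 3: flows [0=2,0->3,3->1] -> levels [10 4 11 9]
Step 4: flows [2->0,0->3,3->1] -> levels [10 5 10 9]
Step 5: flows [0=2,0->3,3->1] -> levels [9 6 10 9]
Step 6: flows [2->0,0=3,3->1] -> levels [10 7 9 8]
Step 7: flows [0->2,0->3,3->1] -> levels [8 8 10 8]
Step 8: flows [2->0,0=3,1=3] -> levels [9 8 9 8]
Step 9: flows [0=2,0->3,1=3] -> levels [8 8 9 9]
Step 10: flows [2->0,3->0,3->1] -> levels [10 9 8 7]
Step 11: flows [0->2,0->3,1->3] -> levels [8 8 9 9]
  -> period-2 cycle: step 11 state = step 9 state; never stabilizes
  -> state at step 30: (30-9) mod 2 = 1, same as step 10 -> [10 9 8 7]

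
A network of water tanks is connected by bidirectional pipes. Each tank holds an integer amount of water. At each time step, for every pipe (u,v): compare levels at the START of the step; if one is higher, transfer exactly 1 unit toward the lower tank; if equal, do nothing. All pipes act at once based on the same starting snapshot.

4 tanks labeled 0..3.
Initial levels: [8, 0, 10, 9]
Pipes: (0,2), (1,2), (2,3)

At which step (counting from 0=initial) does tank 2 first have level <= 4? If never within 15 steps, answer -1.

Answer: -1

Derivation:
Step 1: flows [2->0,2->1,2->3] -> levels [9 1 7 10]
Step 2: flows [0->2,2->1,3->2] -> levels [8 2 8 9]
Step 3: flows [0=2,2->1,3->2] -> levels [8 3 8 8]
Step 4: flows [0=2,2->1,2=3] -> levels [8 4 7 8]
Step 5: flows [0->2,2->1,3->2] -> levels [7 5 8 7]
Step 6: flows [2->0,2->1,2->3] -> levels [8 6 5 8]
Step 7: flows [0->2,1->2,3->2] -> levels [7 5 8 7]
  -> period-2 cycle (repeats step 5); tank 2 never drops to <=4
Tank 2 never reaches <=4 within 15 steps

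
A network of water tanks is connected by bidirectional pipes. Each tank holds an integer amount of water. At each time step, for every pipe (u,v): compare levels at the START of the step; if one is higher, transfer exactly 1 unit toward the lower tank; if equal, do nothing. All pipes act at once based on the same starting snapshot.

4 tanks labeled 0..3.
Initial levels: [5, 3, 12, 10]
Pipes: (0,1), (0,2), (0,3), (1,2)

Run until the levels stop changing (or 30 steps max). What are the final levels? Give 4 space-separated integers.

Answer: 6 8 8 8

Derivation:
Step 1: flows [0->1,2->0,3->0,2->1] -> levels [6 5 10 9]
Step 2: flows [0->1,2->0,3->0,2->1] -> levels [7 7 8 8]
Step 3: flows [0=1,2->0,3->0,2->1] -> levels [9 8 6 7]
Step 4: flows [0->1,0->2,0->3,1->2] -> levels [6 8 8 8]
Step 5: flows [1->0,2->0,3->0,1=2] -> levels [9 7 7 7]
Step 6: flows [0->1,0->2,0->3,1=2] -> levels [6 8 8 8]
  -> period-2 cycle: step 6 state = step 4 state; never stabilizes
  -> state at step 30: (30-4) mod 2 = 0, same as step 4 -> [6 8 8 8]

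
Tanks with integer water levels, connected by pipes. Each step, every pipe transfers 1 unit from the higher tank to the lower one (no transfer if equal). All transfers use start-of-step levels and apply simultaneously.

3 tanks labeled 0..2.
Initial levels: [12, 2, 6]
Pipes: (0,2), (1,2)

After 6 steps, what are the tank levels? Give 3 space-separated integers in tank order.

Step 1: flows [0->2,2->1] -> levels [11 3 6]
Step 2: flows [0->2,2->1] -> levels [10 4 6]
Step 3: flows [0->2,2->1] -> levels [9 5 6]
Step 4: flows [0->2,2->1] -> levels [8 6 6]
Step 5: flows [0->2,1=2] -> levels [7 6 7]
Step 6: flows [0=2,2->1] -> levels [7 7 6]

Answer: 7 7 6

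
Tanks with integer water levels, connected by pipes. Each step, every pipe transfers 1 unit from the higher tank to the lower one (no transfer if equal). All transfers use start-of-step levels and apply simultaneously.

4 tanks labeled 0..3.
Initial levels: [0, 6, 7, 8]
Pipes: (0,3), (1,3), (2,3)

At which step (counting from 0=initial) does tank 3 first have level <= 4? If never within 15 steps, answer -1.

Answer: 6

Derivation:
Step 1: flows [3->0,3->1,3->2] -> levels [1 7 8 5]
Step 2: flows [3->0,1->3,2->3] -> levels [2 6 7 6]
Step 3: flows [3->0,1=3,2->3] -> levels [3 6 6 6]
Step 4: flows [3->0,1=3,2=3] -> levels [4 6 6 5]
Step 5: flows [3->0,1->3,2->3] -> levels [5 5 5 6]
Step 6: flows [3->0,3->1,3->2] -> levels [6 6 6 3]
Tank 3 first reaches <=4 at step 6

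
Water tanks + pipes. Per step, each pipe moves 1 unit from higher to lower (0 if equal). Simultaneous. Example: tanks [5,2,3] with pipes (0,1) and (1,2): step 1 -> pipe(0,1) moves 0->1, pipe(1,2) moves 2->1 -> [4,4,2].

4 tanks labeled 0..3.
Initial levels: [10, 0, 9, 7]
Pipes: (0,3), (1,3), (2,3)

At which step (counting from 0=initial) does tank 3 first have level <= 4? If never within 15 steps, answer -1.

Step 1: flows [0->3,3->1,2->3] -> levels [9 1 8 8]
Step 2: flows [0->3,3->1,2=3] -> levels [8 2 8 8]
Step 3: flows [0=3,3->1,2=3] -> levels [8 3 8 7]
Step 4: flows [0->3,3->1,2->3] -> levels [7 4 7 8]
Step 5: flows [3->0,3->1,3->2] -> levels [8 5 8 5]
Step 6: flows [0->3,1=3,2->3] -> levels [7 5 7 7]
Step 7: flows [0=3,3->1,2=3] -> levels [7 6 7 6]
Step 8: flows [0->3,1=3,2->3] -> levels [6 6 6 8]
Step 9: flows [3->0,3->1,3->2] -> levels [7 7 7 5]
Step 10: flows [0->3,1->3,2->3] -> levels [6 6 6 8]
  -> period-2 cycle (repeats step 8); tank 3 never drops to <=4
Tank 3 never reaches <=4 within 15 steps

Answer: -1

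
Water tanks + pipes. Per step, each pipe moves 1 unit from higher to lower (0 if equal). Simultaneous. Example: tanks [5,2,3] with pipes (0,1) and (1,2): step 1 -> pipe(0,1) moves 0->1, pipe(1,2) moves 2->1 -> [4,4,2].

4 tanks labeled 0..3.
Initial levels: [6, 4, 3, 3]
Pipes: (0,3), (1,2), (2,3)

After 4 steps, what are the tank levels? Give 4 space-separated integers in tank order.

Step 1: flows [0->3,1->2,2=3] -> levels [5 3 4 4]
Step 2: flows [0->3,2->1,2=3] -> levels [4 4 3 5]
Step 3: flows [3->0,1->2,3->2] -> levels [5 3 5 3]
Step 4: flows [0->3,2->1,2->3] -> levels [4 4 3 5]

Answer: 4 4 3 5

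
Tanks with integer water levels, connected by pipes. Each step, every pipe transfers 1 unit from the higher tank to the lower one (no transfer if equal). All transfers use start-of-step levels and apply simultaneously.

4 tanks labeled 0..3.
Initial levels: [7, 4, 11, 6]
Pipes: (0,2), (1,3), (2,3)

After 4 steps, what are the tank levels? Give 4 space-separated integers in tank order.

Answer: 7 7 8 6

Derivation:
Step 1: flows [2->0,3->1,2->3] -> levels [8 5 9 6]
Step 2: flows [2->0,3->1,2->3] -> levels [9 6 7 6]
Step 3: flows [0->2,1=3,2->3] -> levels [8 6 7 7]
Step 4: flows [0->2,3->1,2=3] -> levels [7 7 8 6]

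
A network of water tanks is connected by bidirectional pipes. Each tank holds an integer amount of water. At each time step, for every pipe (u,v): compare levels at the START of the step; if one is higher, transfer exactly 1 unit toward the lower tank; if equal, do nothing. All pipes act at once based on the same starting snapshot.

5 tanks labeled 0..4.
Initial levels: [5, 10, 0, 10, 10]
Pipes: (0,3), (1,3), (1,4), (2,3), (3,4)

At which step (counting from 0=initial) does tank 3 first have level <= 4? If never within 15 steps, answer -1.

Answer: -1

Derivation:
Step 1: flows [3->0,1=3,1=4,3->2,3=4] -> levels [6 10 1 8 10]
Step 2: flows [3->0,1->3,1=4,3->2,4->3] -> levels [7 9 2 8 9]
Step 3: flows [3->0,1->3,1=4,3->2,4->3] -> levels [8 8 3 8 8]
Step 4: flows [0=3,1=3,1=4,3->2,3=4] -> levels [8 8 4 7 8]
Step 5: flows [0->3,1->3,1=4,3->2,4->3] -> levels [7 7 5 9 7]
Step 6: flows [3->0,3->1,1=4,3->2,3->4] -> levels [8 8 6 5 8]
Step 7: flows [0->3,1->3,1=4,2->3,4->3] -> levels [7 7 5 9 7]
  -> period-2 cycle (repeats step 5); tank 3 never drops to <=4
Tank 3 never reaches <=4 within 15 steps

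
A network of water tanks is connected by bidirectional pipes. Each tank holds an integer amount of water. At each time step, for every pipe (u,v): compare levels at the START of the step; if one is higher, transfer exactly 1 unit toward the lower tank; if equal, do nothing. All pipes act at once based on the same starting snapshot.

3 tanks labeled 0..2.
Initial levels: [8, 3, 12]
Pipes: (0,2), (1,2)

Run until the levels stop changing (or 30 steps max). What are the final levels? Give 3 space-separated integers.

Step 1: flows [2->0,2->1] -> levels [9 4 10]
Step 2: flows [2->0,2->1] -> levels [10 5 8]
Step 3: flows [0->2,2->1] -> levels [9 6 8]
Step 4: flows [0->2,2->1] -> levels [8 7 8]
Step 5: flows [0=2,2->1] -> levels [8 8 7]
Step 6: flows [0->2,1->2] -> levels [7 7 9]
Step 7: flows [2->0,2->1] -> levels [8 8 7]
  -> period-2 cycle: step 7 state = step 5 state; never stabilizes
  -> state at step 30: (30-5) mod 2 = 1, same as step 6 -> [7 7 9]

Answer: 7 7 9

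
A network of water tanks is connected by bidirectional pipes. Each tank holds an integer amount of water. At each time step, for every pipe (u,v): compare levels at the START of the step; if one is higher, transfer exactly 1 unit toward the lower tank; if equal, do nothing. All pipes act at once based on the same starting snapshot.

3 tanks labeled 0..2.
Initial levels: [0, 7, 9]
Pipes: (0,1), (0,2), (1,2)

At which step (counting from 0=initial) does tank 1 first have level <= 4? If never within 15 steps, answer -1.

Step 1: flows [1->0,2->0,2->1] -> levels [2 7 7]
Step 2: flows [1->0,2->0,1=2] -> levels [4 6 6]
Step 3: flows [1->0,2->0,1=2] -> levels [6 5 5]
Step 4: flows [0->1,0->2,1=2] -> levels [4 6 6]
  -> period-2 cycle (repeats step 2); tank 1 never drops to <=4
Tank 1 never reaches <=4 within 15 steps

Answer: -1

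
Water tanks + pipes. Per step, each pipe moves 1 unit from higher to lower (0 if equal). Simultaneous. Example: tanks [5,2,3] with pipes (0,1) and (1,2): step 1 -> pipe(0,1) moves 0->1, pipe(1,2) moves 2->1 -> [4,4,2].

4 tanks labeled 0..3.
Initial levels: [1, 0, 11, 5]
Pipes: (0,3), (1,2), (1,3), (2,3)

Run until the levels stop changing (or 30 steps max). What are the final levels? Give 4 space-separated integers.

Step 1: flows [3->0,2->1,3->1,2->3] -> levels [2 2 9 4]
Step 2: flows [3->0,2->1,3->1,2->3] -> levels [3 4 7 3]
Step 3: flows [0=3,2->1,1->3,2->3] -> levels [3 4 5 5]
Step 4: flows [3->0,2->1,3->1,2=3] -> levels [4 6 4 3]
Step 5: flows [0->3,1->2,1->3,2->3] -> levels [3 4 4 6]
Step 6: flows [3->0,1=2,3->1,3->2] -> levels [4 5 5 3]
Step 7: flows [0->3,1=2,1->3,2->3] -> levels [3 4 4 6]
  -> period-2 cycle: step 7 state = step 5 state; never stabilizes
  -> state at step 30: (30-5) mod 2 = 1, same as step 6 -> [4 5 5 3]

Answer: 4 5 5 3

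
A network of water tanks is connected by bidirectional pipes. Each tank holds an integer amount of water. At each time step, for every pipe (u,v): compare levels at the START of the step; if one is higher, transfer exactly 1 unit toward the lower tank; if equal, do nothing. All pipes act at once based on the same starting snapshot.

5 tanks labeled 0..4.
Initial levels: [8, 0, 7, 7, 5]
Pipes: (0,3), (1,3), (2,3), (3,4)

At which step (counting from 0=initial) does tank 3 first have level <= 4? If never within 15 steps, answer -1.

Step 1: flows [0->3,3->1,2=3,3->4] -> levels [7 1 7 6 6]
Step 2: flows [0->3,3->1,2->3,3=4] -> levels [6 2 6 7 6]
Step 3: flows [3->0,3->1,3->2,3->4] -> levels [7 3 7 3 7]
Tank 3 first reaches <=4 at step 3

Answer: 3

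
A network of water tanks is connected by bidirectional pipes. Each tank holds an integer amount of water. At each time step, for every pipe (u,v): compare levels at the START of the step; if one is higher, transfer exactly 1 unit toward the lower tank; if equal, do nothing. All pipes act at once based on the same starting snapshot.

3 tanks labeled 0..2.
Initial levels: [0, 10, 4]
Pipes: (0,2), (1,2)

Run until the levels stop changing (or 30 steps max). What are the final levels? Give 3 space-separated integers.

Step 1: flows [2->0,1->2] -> levels [1 9 4]
Step 2: flows [2->0,1->2] -> levels [2 8 4]
Step 3: flows [2->0,1->2] -> levels [3 7 4]
Step 4: flows [2->0,1->2] -> levels [4 6 4]
Step 5: flows [0=2,1->2] -> levels [4 5 5]
Step 6: flows [2->0,1=2] -> levels [5 5 4]
Step 7: flows [0->2,1->2] -> levels [4 4 6]
Step 8: flows [2->0,2->1] -> levels [5 5 4]
  -> period-2 cycle: step 8 state = step 6 state; never stabilizes
  -> state at step 30: (30-6) mod 2 = 0, same as step 6 -> [5 5 4]

Answer: 5 5 4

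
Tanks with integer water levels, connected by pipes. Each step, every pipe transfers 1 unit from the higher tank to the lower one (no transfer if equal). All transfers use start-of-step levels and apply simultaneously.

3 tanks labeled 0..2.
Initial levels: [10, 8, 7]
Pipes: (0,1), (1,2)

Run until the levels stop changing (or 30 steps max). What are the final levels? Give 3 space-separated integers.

Step 1: flows [0->1,1->2] -> levels [9 8 8]
Step 2: flows [0->1,1=2] -> levels [8 9 8]
Step 3: flows [1->0,1->2] -> levels [9 7 9]
Step 4: flows [0->1,2->1] -> levels [8 9 8]
  -> period-2 cycle: step 4 state = step 2 state; never stabilizes
  -> state at step 30: (30-2) mod 2 = 0, same as step 2 -> [8 9 8]

Answer: 8 9 8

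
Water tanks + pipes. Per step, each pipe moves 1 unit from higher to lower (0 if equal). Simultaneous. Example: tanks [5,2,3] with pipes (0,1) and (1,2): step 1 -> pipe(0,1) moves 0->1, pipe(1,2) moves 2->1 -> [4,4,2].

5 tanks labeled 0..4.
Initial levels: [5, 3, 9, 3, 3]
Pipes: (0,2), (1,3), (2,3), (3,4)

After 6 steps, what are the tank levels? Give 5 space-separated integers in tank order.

Step 1: flows [2->0,1=3,2->3,3=4] -> levels [6 3 7 4 3]
Step 2: flows [2->0,3->1,2->3,3->4] -> levels [7 4 5 3 4]
Step 3: flows [0->2,1->3,2->3,4->3] -> levels [6 3 5 6 3]
Step 4: flows [0->2,3->1,3->2,3->4] -> levels [5 4 7 3 4]
Step 5: flows [2->0,1->3,2->3,4->3] -> levels [6 3 5 6 3]
  -> period-2 cycle: step 5 state = step 3 state
  -> state at step 6: (6-3) mod 2 = 1, same as step 4 -> [5 4 7 3 4]

Answer: 5 4 7 3 4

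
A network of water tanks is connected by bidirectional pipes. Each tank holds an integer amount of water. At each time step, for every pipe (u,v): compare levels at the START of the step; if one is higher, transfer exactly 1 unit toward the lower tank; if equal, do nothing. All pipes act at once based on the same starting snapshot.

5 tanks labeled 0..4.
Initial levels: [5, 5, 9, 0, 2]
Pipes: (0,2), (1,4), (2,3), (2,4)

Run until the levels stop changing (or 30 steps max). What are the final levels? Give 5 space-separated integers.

Step 1: flows [2->0,1->4,2->3,2->4] -> levels [6 4 6 1 4]
Step 2: flows [0=2,1=4,2->3,2->4] -> levels [6 4 4 2 5]
Step 3: flows [0->2,4->1,2->3,4->2] -> levels [5 5 5 3 3]
Step 4: flows [0=2,1->4,2->3,2->4] -> levels [5 4 3 4 5]
Step 5: flows [0->2,4->1,3->2,4->2] -> levels [4 5 6 3 3]
Step 6: flows [2->0,1->4,2->3,2->4] -> levels [5 4 3 4 5]
  -> period-2 cycle: step 6 state = step 4 state; never stabilizes
  -> state at step 30: (30-4) mod 2 = 0, same as step 4 -> [5 4 3 4 5]

Answer: 5 4 3 4 5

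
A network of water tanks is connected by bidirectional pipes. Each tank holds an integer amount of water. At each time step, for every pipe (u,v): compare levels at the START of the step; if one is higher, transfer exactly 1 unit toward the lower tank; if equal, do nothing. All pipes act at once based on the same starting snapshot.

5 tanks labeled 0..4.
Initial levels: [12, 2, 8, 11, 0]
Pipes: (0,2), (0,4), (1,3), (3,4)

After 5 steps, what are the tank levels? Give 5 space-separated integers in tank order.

Answer: 7 6 8 5 7

Derivation:
Step 1: flows [0->2,0->4,3->1,3->4] -> levels [10 3 9 9 2]
Step 2: flows [0->2,0->4,3->1,3->4] -> levels [8 4 10 7 4]
Step 3: flows [2->0,0->4,3->1,3->4] -> levels [8 5 9 5 6]
Step 4: flows [2->0,0->4,1=3,4->3] -> levels [8 5 8 6 6]
Step 5: flows [0=2,0->4,3->1,3=4] -> levels [7 6 8 5 7]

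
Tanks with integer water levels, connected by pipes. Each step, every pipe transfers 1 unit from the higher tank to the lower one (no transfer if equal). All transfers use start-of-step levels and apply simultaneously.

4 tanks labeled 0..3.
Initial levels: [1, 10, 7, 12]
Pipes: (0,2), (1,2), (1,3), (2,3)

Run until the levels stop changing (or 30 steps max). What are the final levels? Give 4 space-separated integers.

Answer: 7 7 9 7

Derivation:
Step 1: flows [2->0,1->2,3->1,3->2] -> levels [2 10 8 10]
Step 2: flows [2->0,1->2,1=3,3->2] -> levels [3 9 9 9]
Step 3: flows [2->0,1=2,1=3,2=3] -> levels [4 9 8 9]
Step 4: flows [2->0,1->2,1=3,3->2] -> levels [5 8 9 8]
Step 5: flows [2->0,2->1,1=3,2->3] -> levels [6 9 6 9]
Step 6: flows [0=2,1->2,1=3,3->2] -> levels [6 8 8 8]
Step 7: flows [2->0,1=2,1=3,2=3] -> levels [7 8 7 8]
Step 8: flows [0=2,1->2,1=3,3->2] -> levels [7 7 9 7]
Step 9: flows [2->0,2->1,1=3,2->3] -> levels [8 8 6 8]
Step 10: flows [0->2,1->2,1=3,3->2] -> levels [7 7 9 7]
  -> period-2 cycle: step 10 state = step 8 state; never stabilizes
  -> state at step 30: (30-8) mod 2 = 0, same as step 8 -> [7 7 9 7]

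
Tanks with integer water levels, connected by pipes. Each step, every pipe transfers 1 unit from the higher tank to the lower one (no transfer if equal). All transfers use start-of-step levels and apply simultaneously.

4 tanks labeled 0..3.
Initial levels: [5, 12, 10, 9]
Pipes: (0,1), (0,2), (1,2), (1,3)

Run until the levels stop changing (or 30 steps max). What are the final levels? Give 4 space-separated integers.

Answer: 9 10 8 9

Derivation:
Step 1: flows [1->0,2->0,1->2,1->3] -> levels [7 9 10 10]
Step 2: flows [1->0,2->0,2->1,3->1] -> levels [9 10 8 9]
Step 3: flows [1->0,0->2,1->2,1->3] -> levels [9 7 10 10]
Step 4: flows [0->1,2->0,2->1,3->1] -> levels [9 10 8 9]
  -> period-2 cycle: step 4 state = step 2 state; never stabilizes
  -> state at step 30: (30-2) mod 2 = 0, same as step 2 -> [9 10 8 9]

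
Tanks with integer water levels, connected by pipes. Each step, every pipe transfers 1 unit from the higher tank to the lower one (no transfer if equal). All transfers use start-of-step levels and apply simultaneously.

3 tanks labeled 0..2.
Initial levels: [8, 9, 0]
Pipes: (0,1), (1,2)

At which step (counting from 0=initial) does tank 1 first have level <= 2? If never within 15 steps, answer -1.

Answer: -1

Derivation:
Step 1: flows [1->0,1->2] -> levels [9 7 1]
Step 2: flows [0->1,1->2] -> levels [8 7 2]
Step 3: flows [0->1,1->2] -> levels [7 7 3]
Step 4: flows [0=1,1->2] -> levels [7 6 4]
Step 5: flows [0->1,1->2] -> levels [6 6 5]
Step 6: flows [0=1,1->2] -> levels [6 5 6]
Step 7: flows [0->1,2->1] -> levels [5 7 5]
Step 8: flows [1->0,1->2] -> levels [6 5 6]
  -> period-2 cycle (repeats step 6); tank 1 never drops to <=2
Tank 1 never reaches <=2 within 15 steps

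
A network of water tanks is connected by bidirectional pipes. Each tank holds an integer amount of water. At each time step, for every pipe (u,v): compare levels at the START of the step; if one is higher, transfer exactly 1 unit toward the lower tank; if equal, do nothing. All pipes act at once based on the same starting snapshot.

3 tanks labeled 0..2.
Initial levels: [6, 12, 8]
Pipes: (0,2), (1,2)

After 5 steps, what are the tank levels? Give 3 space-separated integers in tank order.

Step 1: flows [2->0,1->2] -> levels [7 11 8]
Step 2: flows [2->0,1->2] -> levels [8 10 8]
Step 3: flows [0=2,1->2] -> levels [8 9 9]
Step 4: flows [2->0,1=2] -> levels [9 9 8]
Step 5: flows [0->2,1->2] -> levels [8 8 10]

Answer: 8 8 10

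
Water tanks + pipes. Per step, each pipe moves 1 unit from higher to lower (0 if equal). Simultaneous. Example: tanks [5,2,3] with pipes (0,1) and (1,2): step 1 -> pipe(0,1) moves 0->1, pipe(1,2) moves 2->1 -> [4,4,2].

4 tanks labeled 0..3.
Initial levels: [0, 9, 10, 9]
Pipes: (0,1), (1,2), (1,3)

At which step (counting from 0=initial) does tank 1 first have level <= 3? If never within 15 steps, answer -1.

Answer: -1

Derivation:
Step 1: flows [1->0,2->1,1=3] -> levels [1 9 9 9]
Step 2: flows [1->0,1=2,1=3] -> levels [2 8 9 9]
Step 3: flows [1->0,2->1,3->1] -> levels [3 9 8 8]
Step 4: flows [1->0,1->2,1->3] -> levels [4 6 9 9]
Step 5: flows [1->0,2->1,3->1] -> levels [5 7 8 8]
Step 6: flows [1->0,2->1,3->1] -> levels [6 8 7 7]
Step 7: flows [1->0,1->2,1->3] -> levels [7 5 8 8]
Step 8: flows [0->1,2->1,3->1] -> levels [6 8 7 7]
  -> period-2 cycle (repeats step 6); tank 1 never drops to <=3
Tank 1 never reaches <=3 within 15 steps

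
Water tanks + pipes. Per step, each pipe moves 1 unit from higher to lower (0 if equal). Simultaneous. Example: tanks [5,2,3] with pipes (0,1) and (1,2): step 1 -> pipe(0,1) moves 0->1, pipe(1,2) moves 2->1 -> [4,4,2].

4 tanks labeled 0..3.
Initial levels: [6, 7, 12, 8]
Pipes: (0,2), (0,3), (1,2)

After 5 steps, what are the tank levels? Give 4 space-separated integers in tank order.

Answer: 7 8 9 9

Derivation:
Step 1: flows [2->0,3->0,2->1] -> levels [8 8 10 7]
Step 2: flows [2->0,0->3,2->1] -> levels [8 9 8 8]
Step 3: flows [0=2,0=3,1->2] -> levels [8 8 9 8]
Step 4: flows [2->0,0=3,2->1] -> levels [9 9 7 8]
Step 5: flows [0->2,0->3,1->2] -> levels [7 8 9 9]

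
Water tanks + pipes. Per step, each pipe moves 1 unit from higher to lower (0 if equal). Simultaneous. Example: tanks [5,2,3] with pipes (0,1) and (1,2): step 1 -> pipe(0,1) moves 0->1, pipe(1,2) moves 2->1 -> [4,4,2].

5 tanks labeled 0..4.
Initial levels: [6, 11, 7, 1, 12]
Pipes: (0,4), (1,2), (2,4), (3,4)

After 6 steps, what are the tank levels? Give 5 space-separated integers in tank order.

Step 1: flows [4->0,1->2,4->2,4->3] -> levels [7 10 9 2 9]
Step 2: flows [4->0,1->2,2=4,4->3] -> levels [8 9 10 3 7]
Step 3: flows [0->4,2->1,2->4,4->3] -> levels [7 10 8 4 8]
Step 4: flows [4->0,1->2,2=4,4->3] -> levels [8 9 9 5 6]
Step 5: flows [0->4,1=2,2->4,4->3] -> levels [7 9 8 6 7]
Step 6: flows [0=4,1->2,2->4,4->3] -> levels [7 8 8 7 7]

Answer: 7 8 8 7 7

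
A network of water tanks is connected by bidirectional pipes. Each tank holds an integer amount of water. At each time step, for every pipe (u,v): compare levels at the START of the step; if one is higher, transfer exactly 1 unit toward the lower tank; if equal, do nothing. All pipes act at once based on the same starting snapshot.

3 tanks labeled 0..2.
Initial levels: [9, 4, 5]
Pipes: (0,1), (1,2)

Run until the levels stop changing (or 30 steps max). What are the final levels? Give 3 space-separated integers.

Step 1: flows [0->1,2->1] -> levels [8 6 4]
Step 2: flows [0->1,1->2] -> levels [7 6 5]
Step 3: flows [0->1,1->2] -> levels [6 6 6]
Step 4: flows [0=1,1=2] -> levels [6 6 6]
  -> stable (no change)

Answer: 6 6 6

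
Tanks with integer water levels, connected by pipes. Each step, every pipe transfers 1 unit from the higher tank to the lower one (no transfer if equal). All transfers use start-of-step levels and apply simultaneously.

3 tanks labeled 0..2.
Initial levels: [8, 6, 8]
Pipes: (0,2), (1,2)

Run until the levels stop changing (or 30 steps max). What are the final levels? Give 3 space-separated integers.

Answer: 7 7 8

Derivation:
Step 1: flows [0=2,2->1] -> levels [8 7 7]
Step 2: flows [0->2,1=2] -> levels [7 7 8]
Step 3: flows [2->0,2->1] -> levels [8 8 6]
Step 4: flows [0->2,1->2] -> levels [7 7 8]
  -> period-2 cycle: step 4 state = step 2 state; never stabilizes
  -> state at step 30: (30-2) mod 2 = 0, same as step 2 -> [7 7 8]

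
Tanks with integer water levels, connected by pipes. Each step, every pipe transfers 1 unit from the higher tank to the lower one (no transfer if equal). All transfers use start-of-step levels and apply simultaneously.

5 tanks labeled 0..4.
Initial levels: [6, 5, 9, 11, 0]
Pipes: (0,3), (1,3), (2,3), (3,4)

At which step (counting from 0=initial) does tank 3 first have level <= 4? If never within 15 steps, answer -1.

Answer: 6

Derivation:
Step 1: flows [3->0,3->1,3->2,3->4] -> levels [7 6 10 7 1]
Step 2: flows [0=3,3->1,2->3,3->4] -> levels [7 7 9 6 2]
Step 3: flows [0->3,1->3,2->3,3->4] -> levels [6 6 8 8 3]
Step 4: flows [3->0,3->1,2=3,3->4] -> levels [7 7 8 5 4]
Step 5: flows [0->3,1->3,2->3,3->4] -> levels [6 6 7 7 5]
Step 6: flows [3->0,3->1,2=3,3->4] -> levels [7 7 7 4 6]
Tank 3 first reaches <=4 at step 6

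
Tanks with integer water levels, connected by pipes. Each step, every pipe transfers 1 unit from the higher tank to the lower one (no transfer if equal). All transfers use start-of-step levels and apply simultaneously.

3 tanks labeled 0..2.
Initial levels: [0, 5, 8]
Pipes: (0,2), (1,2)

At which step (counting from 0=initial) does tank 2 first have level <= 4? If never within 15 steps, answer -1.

Answer: 4

Derivation:
Step 1: flows [2->0,2->1] -> levels [1 6 6]
Step 2: flows [2->0,1=2] -> levels [2 6 5]
Step 3: flows [2->0,1->2] -> levels [3 5 5]
Step 4: flows [2->0,1=2] -> levels [4 5 4]
Tank 2 first reaches <=4 at step 4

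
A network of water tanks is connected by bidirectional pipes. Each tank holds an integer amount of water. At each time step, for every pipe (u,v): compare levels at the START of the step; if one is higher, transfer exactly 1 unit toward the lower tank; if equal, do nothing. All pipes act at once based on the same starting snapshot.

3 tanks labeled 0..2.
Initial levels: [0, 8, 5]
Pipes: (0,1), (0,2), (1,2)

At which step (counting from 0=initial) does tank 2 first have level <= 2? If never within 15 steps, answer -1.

Answer: -1

Derivation:
Step 1: flows [1->0,2->0,1->2] -> levels [2 6 5]
Step 2: flows [1->0,2->0,1->2] -> levels [4 4 5]
Step 3: flows [0=1,2->0,2->1] -> levels [5 5 3]
Step 4: flows [0=1,0->2,1->2] -> levels [4 4 5]
  -> period-2 cycle (repeats step 2); tank 2 never drops to <=2
Tank 2 never reaches <=2 within 15 steps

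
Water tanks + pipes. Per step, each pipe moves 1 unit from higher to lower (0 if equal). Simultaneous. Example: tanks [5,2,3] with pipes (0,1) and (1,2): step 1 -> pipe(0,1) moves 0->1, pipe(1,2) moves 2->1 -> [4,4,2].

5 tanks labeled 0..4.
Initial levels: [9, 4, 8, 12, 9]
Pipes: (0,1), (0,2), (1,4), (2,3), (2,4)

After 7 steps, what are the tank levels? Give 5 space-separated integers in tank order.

Answer: 9 6 8 10 9

Derivation:
Step 1: flows [0->1,0->2,4->1,3->2,4->2] -> levels [7 6 11 11 7]
Step 2: flows [0->1,2->0,4->1,2=3,2->4] -> levels [7 8 9 11 7]
Step 3: flows [1->0,2->0,1->4,3->2,2->4] -> levels [9 6 8 10 9]
Step 4: flows [0->1,0->2,4->1,3->2,4->2] -> levels [7 8 11 9 7]
Step 5: flows [1->0,2->0,1->4,2->3,2->4] -> levels [9 6 8 10 9]
  -> period-2 cycle: step 5 state = step 3 state
  -> state at step 7: (7-3) mod 2 = 0, same as step 3 -> [9 6 8 10 9]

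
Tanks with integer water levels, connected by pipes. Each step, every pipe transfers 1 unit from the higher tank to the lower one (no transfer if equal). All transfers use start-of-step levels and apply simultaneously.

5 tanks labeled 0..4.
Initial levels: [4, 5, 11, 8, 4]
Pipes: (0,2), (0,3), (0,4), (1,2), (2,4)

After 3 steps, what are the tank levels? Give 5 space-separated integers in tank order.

Step 1: flows [2->0,3->0,0=4,2->1,2->4] -> levels [6 6 8 7 5]
Step 2: flows [2->0,3->0,0->4,2->1,2->4] -> levels [7 7 5 6 7]
Step 3: flows [0->2,0->3,0=4,1->2,4->2] -> levels [5 6 8 7 6]

Answer: 5 6 8 7 6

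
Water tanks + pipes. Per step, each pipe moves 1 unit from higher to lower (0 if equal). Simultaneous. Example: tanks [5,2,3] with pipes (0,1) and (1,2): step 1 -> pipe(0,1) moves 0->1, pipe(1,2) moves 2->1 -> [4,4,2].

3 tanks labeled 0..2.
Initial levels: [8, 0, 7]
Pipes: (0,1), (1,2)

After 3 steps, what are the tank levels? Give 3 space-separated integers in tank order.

Step 1: flows [0->1,2->1] -> levels [7 2 6]
Step 2: flows [0->1,2->1] -> levels [6 4 5]
Step 3: flows [0->1,2->1] -> levels [5 6 4]

Answer: 5 6 4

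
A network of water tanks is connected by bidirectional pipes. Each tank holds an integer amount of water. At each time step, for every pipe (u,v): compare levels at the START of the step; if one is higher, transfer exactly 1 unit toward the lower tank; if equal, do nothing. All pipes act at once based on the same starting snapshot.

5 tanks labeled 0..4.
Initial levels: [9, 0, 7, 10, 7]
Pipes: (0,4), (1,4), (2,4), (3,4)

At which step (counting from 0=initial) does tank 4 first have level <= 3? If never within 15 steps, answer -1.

Step 1: flows [0->4,4->1,2=4,3->4] -> levels [8 1 7 9 8]
Step 2: flows [0=4,4->1,4->2,3->4] -> levels [8 2 8 8 7]
Step 3: flows [0->4,4->1,2->4,3->4] -> levels [7 3 7 7 9]
Step 4: flows [4->0,4->1,4->2,4->3] -> levels [8 4 8 8 5]
Step 5: flows [0->4,4->1,2->4,3->4] -> levels [7 5 7 7 7]
Step 6: flows [0=4,4->1,2=4,3=4] -> levels [7 6 7 7 6]
Step 7: flows [0->4,1=4,2->4,3->4] -> levels [6 6 6 6 9]
Step 8: flows [4->0,4->1,4->2,4->3] -> levels [7 7 7 7 5]
Step 9: flows [0->4,1->4,2->4,3->4] -> levels [6 6 6 6 9]
  -> period-2 cycle (repeats step 7); tank 4 never drops to <=3
Tank 4 never reaches <=3 within 15 steps

Answer: -1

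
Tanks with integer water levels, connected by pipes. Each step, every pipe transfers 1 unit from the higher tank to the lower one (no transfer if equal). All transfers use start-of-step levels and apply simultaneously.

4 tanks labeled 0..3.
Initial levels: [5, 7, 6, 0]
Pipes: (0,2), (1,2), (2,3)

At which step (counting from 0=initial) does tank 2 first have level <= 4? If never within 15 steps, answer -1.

Answer: 3

Derivation:
Step 1: flows [2->0,1->2,2->3] -> levels [6 6 5 1]
Step 2: flows [0->2,1->2,2->3] -> levels [5 5 6 2]
Step 3: flows [2->0,2->1,2->3] -> levels [6 6 3 3]
Tank 2 first reaches <=4 at step 3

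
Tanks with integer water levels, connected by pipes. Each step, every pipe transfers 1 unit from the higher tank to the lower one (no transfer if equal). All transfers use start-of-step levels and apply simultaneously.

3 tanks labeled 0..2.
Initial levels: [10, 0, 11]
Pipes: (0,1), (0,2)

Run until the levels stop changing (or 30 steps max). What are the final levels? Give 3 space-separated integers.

Step 1: flows [0->1,2->0] -> levels [10 1 10]
Step 2: flows [0->1,0=2] -> levels [9 2 10]
Step 3: flows [0->1,2->0] -> levels [9 3 9]
Step 4: flows [0->1,0=2] -> levels [8 4 9]
Step 5: flows [0->1,2->0] -> levels [8 5 8]
Step 6: flows [0->1,0=2] -> levels [7 6 8]
Step 7: flows [0->1,2->0] -> levels [7 7 7]
Step 8: flows [0=1,0=2] -> levels [7 7 7]
  -> stable (no change)

Answer: 7 7 7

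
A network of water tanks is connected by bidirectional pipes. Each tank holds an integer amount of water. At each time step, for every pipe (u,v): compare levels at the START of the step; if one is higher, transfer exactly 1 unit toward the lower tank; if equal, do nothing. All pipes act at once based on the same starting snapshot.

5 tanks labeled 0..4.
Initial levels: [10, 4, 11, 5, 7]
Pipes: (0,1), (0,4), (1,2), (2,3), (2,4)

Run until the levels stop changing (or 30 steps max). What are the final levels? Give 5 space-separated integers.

Step 1: flows [0->1,0->4,2->1,2->3,2->4] -> levels [8 6 8 6 9]
Step 2: flows [0->1,4->0,2->1,2->3,4->2] -> levels [8 8 7 7 7]
Step 3: flows [0=1,0->4,1->2,2=3,2=4] -> levels [7 7 8 7 8]
Step 4: flows [0=1,4->0,2->1,2->3,2=4] -> levels [8 8 6 8 7]
Step 5: flows [0=1,0->4,1->2,3->2,4->2] -> levels [7 7 9 7 7]
Step 6: flows [0=1,0=4,2->1,2->3,2->4] -> levels [7 8 6 8 8]
Step 7: flows [1->0,4->0,1->2,3->2,4->2] -> levels [9 6 9 7 6]
Step 8: flows [0->1,0->4,2->1,2->3,2->4] -> levels [7 8 6 8 8]
  -> period-2 cycle: step 8 state = step 6 state; never stabilizes
  -> state at step 30: (30-6) mod 2 = 0, same as step 6 -> [7 8 6 8 8]

Answer: 7 8 6 8 8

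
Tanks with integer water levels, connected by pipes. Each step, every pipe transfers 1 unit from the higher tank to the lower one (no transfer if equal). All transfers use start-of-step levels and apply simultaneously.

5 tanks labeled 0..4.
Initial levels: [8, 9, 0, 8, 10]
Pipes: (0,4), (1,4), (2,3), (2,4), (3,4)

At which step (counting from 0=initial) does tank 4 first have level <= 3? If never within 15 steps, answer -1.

Step 1: flows [4->0,4->1,3->2,4->2,4->3] -> levels [9 10 2 8 6]
Step 2: flows [0->4,1->4,3->2,4->2,3->4] -> levels [8 9 4 6 8]
Step 3: flows [0=4,1->4,3->2,4->2,4->3] -> levels [8 8 6 6 7]
Step 4: flows [0->4,1->4,2=3,4->2,4->3] -> levels [7 7 7 7 7]
Step 5: flows [0=4,1=4,2=3,2=4,3=4] -> levels [7 7 7 7 7]
  -> stable; tank 4 stays at 7 > 3
Tank 4 never reaches <=3 within 15 steps

Answer: -1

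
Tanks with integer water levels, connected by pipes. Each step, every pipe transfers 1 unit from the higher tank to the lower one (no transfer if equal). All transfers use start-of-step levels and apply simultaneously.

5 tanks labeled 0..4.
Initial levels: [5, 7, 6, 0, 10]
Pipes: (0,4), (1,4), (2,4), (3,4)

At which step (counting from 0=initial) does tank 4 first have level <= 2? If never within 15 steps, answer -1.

Answer: -1

Derivation:
Step 1: flows [4->0,4->1,4->2,4->3] -> levels [6 8 7 1 6]
Step 2: flows [0=4,1->4,2->4,4->3] -> levels [6 7 6 2 7]
Step 3: flows [4->0,1=4,4->2,4->3] -> levels [7 7 7 3 4]
Step 4: flows [0->4,1->4,2->4,4->3] -> levels [6 6 6 4 6]
Step 5: flows [0=4,1=4,2=4,4->3] -> levels [6 6 6 5 5]
Step 6: flows [0->4,1->4,2->4,3=4] -> levels [5 5 5 5 8]
Step 7: flows [4->0,4->1,4->2,4->3] -> levels [6 6 6 6 4]
Step 8: flows [0->4,1->4,2->4,3->4] -> levels [5 5 5 5 8]
  -> period-2 cycle (repeats step 6); tank 4 never drops to <=2
Tank 4 never reaches <=2 within 15 steps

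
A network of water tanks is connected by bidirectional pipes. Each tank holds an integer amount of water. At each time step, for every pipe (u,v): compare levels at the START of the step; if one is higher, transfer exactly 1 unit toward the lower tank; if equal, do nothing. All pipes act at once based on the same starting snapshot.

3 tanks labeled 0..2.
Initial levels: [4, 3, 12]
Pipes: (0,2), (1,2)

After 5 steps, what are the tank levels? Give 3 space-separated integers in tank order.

Answer: 7 7 5

Derivation:
Step 1: flows [2->0,2->1] -> levels [5 4 10]
Step 2: flows [2->0,2->1] -> levels [6 5 8]
Step 3: flows [2->0,2->1] -> levels [7 6 6]
Step 4: flows [0->2,1=2] -> levels [6 6 7]
Step 5: flows [2->0,2->1] -> levels [7 7 5]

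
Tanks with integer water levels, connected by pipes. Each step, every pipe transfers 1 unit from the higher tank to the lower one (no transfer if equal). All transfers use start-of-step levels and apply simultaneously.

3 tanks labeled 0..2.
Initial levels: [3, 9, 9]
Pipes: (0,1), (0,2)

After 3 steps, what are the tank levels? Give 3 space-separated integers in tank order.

Answer: 7 7 7

Derivation:
Step 1: flows [1->0,2->0] -> levels [5 8 8]
Step 2: flows [1->0,2->0] -> levels [7 7 7]
Step 3: flows [0=1,0=2] -> levels [7 7 7]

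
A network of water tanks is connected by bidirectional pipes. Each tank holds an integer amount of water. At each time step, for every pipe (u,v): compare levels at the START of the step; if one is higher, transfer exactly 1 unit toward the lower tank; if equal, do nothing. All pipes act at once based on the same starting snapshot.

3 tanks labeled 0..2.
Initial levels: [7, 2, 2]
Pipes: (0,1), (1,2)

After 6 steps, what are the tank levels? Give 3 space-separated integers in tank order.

Step 1: flows [0->1,1=2] -> levels [6 3 2]
Step 2: flows [0->1,1->2] -> levels [5 3 3]
Step 3: flows [0->1,1=2] -> levels [4 4 3]
Step 4: flows [0=1,1->2] -> levels [4 3 4]
Step 5: flows [0->1,2->1] -> levels [3 5 3]
Step 6: flows [1->0,1->2] -> levels [4 3 4]

Answer: 4 3 4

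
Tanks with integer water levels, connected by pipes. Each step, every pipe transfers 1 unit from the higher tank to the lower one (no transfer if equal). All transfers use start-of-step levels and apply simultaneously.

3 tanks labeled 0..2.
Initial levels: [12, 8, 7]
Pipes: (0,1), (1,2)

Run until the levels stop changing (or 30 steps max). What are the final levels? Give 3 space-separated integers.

Step 1: flows [0->1,1->2] -> levels [11 8 8]
Step 2: flows [0->1,1=2] -> levels [10 9 8]
Step 3: flows [0->1,1->2] -> levels [9 9 9]
Step 4: flows [0=1,1=2] -> levels [9 9 9]
  -> stable (no change)

Answer: 9 9 9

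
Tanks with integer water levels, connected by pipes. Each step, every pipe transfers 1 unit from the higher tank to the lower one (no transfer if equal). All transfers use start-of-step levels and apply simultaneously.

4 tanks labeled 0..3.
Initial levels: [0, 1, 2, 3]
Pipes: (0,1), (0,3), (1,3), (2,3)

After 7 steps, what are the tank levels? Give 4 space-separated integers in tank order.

Answer: 2 1 3 0

Derivation:
Step 1: flows [1->0,3->0,3->1,3->2] -> levels [2 1 3 0]
Step 2: flows [0->1,0->3,1->3,2->3] -> levels [0 1 2 3]
  -> period-2 cycle: step 2 state = step 0 state
  -> state at step 7: (7-0) mod 2 = 1, same as step 1 -> [2 1 3 0]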